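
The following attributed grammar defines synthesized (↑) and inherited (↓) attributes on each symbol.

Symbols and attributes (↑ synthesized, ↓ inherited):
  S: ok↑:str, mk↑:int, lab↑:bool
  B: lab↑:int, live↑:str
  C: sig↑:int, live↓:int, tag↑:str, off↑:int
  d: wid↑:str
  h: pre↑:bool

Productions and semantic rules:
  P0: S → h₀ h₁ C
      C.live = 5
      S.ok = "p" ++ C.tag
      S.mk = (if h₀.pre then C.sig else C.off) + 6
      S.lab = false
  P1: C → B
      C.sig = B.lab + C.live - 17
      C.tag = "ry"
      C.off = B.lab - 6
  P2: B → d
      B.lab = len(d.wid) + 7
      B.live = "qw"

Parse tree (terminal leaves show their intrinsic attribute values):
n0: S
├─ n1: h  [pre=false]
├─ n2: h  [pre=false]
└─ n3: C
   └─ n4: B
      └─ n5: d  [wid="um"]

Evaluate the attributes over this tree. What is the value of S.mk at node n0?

9

1. n1.pre = false  [terminal]
2. n2.pre = false  [terminal]
3. n3.live = 5  [5]
4. n5.wid = "um"  [terminal]
5. n4.lab = 9  [len(d.wid) + 7]
6. n4.live = "qw"  ["qw"]
7. n3.sig = -3  [B.lab + C.live - 17]
8. n3.tag = "ry"  ["ry"]
9. n3.off = 3  [B.lab - 6]
10. n0.ok = "pry"  ["p" ++ C.tag]
11. n0.mk = 9  [(if h₀.pre then C.sig else C.off) + 6]
12. n0.lab = false  [false]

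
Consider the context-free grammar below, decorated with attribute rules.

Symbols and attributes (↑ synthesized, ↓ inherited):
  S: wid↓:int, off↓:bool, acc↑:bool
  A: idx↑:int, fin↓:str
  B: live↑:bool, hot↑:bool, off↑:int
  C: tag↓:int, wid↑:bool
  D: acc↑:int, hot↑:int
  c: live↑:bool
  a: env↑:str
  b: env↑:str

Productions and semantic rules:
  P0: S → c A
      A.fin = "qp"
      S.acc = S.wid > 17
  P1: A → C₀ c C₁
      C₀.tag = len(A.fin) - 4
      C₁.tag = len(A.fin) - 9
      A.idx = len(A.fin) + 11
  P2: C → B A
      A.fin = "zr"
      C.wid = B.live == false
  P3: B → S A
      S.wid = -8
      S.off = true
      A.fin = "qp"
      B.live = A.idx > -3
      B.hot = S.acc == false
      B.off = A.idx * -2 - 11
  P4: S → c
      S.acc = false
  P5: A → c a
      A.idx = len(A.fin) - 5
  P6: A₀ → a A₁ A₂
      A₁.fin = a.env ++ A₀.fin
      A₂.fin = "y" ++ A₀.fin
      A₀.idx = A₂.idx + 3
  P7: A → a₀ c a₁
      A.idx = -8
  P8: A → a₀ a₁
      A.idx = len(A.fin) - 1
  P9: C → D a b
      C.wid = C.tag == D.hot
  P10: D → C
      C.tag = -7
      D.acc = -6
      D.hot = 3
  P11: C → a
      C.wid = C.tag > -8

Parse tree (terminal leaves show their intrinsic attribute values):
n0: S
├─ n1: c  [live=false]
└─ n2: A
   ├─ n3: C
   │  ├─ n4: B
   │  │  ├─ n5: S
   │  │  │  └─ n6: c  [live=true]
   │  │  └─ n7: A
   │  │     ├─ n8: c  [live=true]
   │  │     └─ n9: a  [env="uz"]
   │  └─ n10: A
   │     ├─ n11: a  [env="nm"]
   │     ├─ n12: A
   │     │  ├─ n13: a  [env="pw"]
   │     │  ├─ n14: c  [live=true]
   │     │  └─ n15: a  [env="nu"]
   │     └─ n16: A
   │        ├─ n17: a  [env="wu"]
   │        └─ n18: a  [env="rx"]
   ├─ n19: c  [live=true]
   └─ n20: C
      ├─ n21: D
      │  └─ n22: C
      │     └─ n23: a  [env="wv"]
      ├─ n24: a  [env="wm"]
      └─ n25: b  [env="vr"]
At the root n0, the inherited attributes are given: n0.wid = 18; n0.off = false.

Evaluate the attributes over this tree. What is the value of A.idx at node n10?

5

1. n0.wid = 18  [given at root]
2. n0.off = false  [given at root]
3. n1.live = false  [terminal]
4. n2.fin = "qp"  ["qp"]
5. n3.tag = -2  [len(A.fin) - 4]
6. n5.wid = -8  [-8]
7. n5.off = true  [true]
8. n6.live = true  [terminal]
9. n5.acc = false  [false]
10. n7.fin = "qp"  ["qp"]
11. n8.live = true  [terminal]
12. n9.env = "uz"  [terminal]
13. n7.idx = -3  [len(A.fin) - 5]
14. n4.live = false  [A.idx > -3]
15. n4.hot = true  [S.acc == false]
16. n4.off = -5  [A.idx * -2 - 11]
17. n10.fin = "zr"  ["zr"]
18. n11.env = "nm"  [terminal]
19. n12.fin = "nmzr"  [a.env ++ A₀.fin]
20. n13.env = "pw"  [terminal]
21. n14.live = true  [terminal]
22. n15.env = "nu"  [terminal]
23. n12.idx = -8  [-8]
24. n16.fin = "yzr"  ["y" ++ A₀.fin]
25. n17.env = "wu"  [terminal]
26. n18.env = "rx"  [terminal]
27. n16.idx = 2  [len(A.fin) - 1]
28. n10.idx = 5  [A₂.idx + 3]
29. n3.wid = true  [B.live == false]
30. n19.live = true  [terminal]
31. n20.tag = -7  [len(A.fin) - 9]
32. n22.tag = -7  [-7]
33. n23.env = "wv"  [terminal]
34. n22.wid = true  [C.tag > -8]
35. n21.acc = -6  [-6]
36. n21.hot = 3  [3]
37. n24.env = "wm"  [terminal]
38. n25.env = "vr"  [terminal]
39. n20.wid = false  [C.tag == D.hot]
40. n2.idx = 13  [len(A.fin) + 11]
41. n0.acc = true  [S.wid > 17]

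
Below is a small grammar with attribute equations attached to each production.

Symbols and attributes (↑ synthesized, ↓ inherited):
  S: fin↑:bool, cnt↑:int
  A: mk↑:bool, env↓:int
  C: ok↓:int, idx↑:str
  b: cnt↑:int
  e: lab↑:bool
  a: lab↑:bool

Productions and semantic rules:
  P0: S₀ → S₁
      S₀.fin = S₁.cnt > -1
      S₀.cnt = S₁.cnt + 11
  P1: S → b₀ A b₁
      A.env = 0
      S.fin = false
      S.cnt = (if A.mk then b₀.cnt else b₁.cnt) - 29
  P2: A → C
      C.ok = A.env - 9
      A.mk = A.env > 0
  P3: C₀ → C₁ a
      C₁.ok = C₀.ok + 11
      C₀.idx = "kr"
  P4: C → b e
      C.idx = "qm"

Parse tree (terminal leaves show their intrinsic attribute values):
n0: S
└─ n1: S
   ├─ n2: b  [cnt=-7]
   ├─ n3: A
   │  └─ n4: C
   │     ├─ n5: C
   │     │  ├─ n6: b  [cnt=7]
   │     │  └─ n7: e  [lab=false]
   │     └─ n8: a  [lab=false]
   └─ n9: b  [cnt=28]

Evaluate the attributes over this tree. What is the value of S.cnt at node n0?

10

1. n2.cnt = -7  [terminal]
2. n3.env = 0  [0]
3. n4.ok = -9  [A.env - 9]
4. n5.ok = 2  [C₀.ok + 11]
5. n6.cnt = 7  [terminal]
6. n7.lab = false  [terminal]
7. n5.idx = "qm"  ["qm"]
8. n8.lab = false  [terminal]
9. n4.idx = "kr"  ["kr"]
10. n3.mk = false  [A.env > 0]
11. n9.cnt = 28  [terminal]
12. n1.fin = false  [false]
13. n1.cnt = -1  [(if A.mk then b₀.cnt else b₁.cnt) - 29]
14. n0.fin = false  [S₁.cnt > -1]
15. n0.cnt = 10  [S₁.cnt + 11]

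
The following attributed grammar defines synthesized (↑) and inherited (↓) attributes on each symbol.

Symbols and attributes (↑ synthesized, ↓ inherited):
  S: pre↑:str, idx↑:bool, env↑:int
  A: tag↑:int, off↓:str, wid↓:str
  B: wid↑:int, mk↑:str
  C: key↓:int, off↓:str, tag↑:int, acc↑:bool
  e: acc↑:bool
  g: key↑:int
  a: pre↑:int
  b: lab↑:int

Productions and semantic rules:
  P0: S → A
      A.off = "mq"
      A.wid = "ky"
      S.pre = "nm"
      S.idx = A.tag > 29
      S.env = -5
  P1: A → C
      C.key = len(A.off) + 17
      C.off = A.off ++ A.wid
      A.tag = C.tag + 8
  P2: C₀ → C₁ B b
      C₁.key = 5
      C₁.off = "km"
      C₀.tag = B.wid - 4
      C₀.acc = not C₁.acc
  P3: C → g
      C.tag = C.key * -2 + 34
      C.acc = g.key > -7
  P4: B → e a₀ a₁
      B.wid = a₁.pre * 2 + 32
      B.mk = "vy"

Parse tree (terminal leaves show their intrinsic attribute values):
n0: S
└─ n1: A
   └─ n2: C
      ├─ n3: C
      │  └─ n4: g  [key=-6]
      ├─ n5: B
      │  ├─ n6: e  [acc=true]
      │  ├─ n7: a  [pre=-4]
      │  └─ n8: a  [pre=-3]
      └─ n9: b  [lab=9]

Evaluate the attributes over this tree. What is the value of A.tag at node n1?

1. n1.off = "mq"  ["mq"]
2. n1.wid = "ky"  ["ky"]
3. n2.key = 19  [len(A.off) + 17]
4. n2.off = "mqky"  [A.off ++ A.wid]
5. n3.key = 5  [5]
6. n3.off = "km"  ["km"]
7. n4.key = -6  [terminal]
8. n3.tag = 24  [C.key * -2 + 34]
9. n3.acc = true  [g.key > -7]
10. n6.acc = true  [terminal]
11. n7.pre = -4  [terminal]
12. n8.pre = -3  [terminal]
13. n5.wid = 26  [a₁.pre * 2 + 32]
14. n5.mk = "vy"  ["vy"]
15. n9.lab = 9  [terminal]
16. n2.tag = 22  [B.wid - 4]
17. n2.acc = false  [not C₁.acc]
18. n1.tag = 30  [C.tag + 8]
19. n0.pre = "nm"  ["nm"]
20. n0.idx = true  [A.tag > 29]
21. n0.env = -5  [-5]

30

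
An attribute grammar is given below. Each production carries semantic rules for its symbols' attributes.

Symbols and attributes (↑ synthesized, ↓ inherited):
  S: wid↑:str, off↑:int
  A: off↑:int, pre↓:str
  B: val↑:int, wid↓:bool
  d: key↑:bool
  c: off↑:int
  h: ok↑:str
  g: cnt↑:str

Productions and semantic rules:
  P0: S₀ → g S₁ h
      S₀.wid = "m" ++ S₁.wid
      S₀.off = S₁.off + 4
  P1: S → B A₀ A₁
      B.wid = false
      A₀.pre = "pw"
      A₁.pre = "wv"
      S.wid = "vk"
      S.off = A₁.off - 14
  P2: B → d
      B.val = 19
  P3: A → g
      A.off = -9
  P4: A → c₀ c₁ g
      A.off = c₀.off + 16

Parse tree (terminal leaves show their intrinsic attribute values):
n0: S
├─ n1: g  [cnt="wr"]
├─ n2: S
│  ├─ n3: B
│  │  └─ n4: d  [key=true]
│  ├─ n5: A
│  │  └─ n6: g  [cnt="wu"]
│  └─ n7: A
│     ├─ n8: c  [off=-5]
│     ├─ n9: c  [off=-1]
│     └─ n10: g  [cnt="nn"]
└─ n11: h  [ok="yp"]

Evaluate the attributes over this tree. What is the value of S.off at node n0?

1. n1.cnt = "wr"  [terminal]
2. n3.wid = false  [false]
3. n4.key = true  [terminal]
4. n3.val = 19  [19]
5. n5.pre = "pw"  ["pw"]
6. n6.cnt = "wu"  [terminal]
7. n5.off = -9  [-9]
8. n7.pre = "wv"  ["wv"]
9. n8.off = -5  [terminal]
10. n9.off = -1  [terminal]
11. n10.cnt = "nn"  [terminal]
12. n7.off = 11  [c₀.off + 16]
13. n2.wid = "vk"  ["vk"]
14. n2.off = -3  [A₁.off - 14]
15. n11.ok = "yp"  [terminal]
16. n0.wid = "mvk"  ["m" ++ S₁.wid]
17. n0.off = 1  [S₁.off + 4]

1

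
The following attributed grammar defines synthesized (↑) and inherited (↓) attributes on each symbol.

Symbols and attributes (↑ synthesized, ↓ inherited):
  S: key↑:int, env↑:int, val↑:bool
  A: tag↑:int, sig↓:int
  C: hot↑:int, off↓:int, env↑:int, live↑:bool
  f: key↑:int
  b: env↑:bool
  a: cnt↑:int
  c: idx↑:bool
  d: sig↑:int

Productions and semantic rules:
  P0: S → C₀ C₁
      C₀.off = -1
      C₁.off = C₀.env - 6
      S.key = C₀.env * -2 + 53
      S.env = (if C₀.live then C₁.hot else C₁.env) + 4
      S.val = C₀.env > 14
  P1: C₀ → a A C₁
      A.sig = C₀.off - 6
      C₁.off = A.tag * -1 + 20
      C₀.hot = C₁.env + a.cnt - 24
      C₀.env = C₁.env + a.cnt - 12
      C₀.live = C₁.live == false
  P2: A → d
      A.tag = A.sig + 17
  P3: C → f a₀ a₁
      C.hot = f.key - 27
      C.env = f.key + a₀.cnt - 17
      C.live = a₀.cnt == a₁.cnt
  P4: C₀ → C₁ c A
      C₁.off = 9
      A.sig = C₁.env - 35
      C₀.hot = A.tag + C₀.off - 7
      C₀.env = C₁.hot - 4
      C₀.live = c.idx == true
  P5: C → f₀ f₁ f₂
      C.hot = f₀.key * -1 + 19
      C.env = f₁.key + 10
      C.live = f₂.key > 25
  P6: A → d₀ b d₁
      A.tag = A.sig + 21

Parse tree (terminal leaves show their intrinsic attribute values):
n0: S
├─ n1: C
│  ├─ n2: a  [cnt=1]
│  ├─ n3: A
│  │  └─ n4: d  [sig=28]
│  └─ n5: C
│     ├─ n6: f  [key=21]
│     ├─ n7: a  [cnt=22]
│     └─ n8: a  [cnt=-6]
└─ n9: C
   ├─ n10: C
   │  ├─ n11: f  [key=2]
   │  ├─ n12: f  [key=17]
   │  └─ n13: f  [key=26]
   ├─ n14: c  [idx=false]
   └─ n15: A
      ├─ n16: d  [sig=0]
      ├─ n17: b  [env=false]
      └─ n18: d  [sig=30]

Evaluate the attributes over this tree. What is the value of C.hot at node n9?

15

1. n1.off = -1  [-1]
2. n2.cnt = 1  [terminal]
3. n3.sig = -7  [C₀.off - 6]
4. n4.sig = 28  [terminal]
5. n3.tag = 10  [A.sig + 17]
6. n5.off = 10  [A.tag * -1 + 20]
7. n6.key = 21  [terminal]
8. n7.cnt = 22  [terminal]
9. n8.cnt = -6  [terminal]
10. n5.hot = -6  [f.key - 27]
11. n5.env = 26  [f.key + a₀.cnt - 17]
12. n5.live = false  [a₀.cnt == a₁.cnt]
13. n1.hot = 3  [C₁.env + a.cnt - 24]
14. n1.env = 15  [C₁.env + a.cnt - 12]
15. n1.live = true  [C₁.live == false]
16. n9.off = 9  [C₀.env - 6]
17. n10.off = 9  [9]
18. n11.key = 2  [terminal]
19. n12.key = 17  [terminal]
20. n13.key = 26  [terminal]
21. n10.hot = 17  [f₀.key * -1 + 19]
22. n10.env = 27  [f₁.key + 10]
23. n10.live = true  [f₂.key > 25]
24. n14.idx = false  [terminal]
25. n15.sig = -8  [C₁.env - 35]
26. n16.sig = 0  [terminal]
27. n17.env = false  [terminal]
28. n18.sig = 30  [terminal]
29. n15.tag = 13  [A.sig + 21]
30. n9.hot = 15  [A.tag + C₀.off - 7]
31. n9.env = 13  [C₁.hot - 4]
32. n9.live = false  [c.idx == true]
33. n0.key = 23  [C₀.env * -2 + 53]
34. n0.env = 19  [(if C₀.live then C₁.hot else C₁.env) + 4]
35. n0.val = true  [C₀.env > 14]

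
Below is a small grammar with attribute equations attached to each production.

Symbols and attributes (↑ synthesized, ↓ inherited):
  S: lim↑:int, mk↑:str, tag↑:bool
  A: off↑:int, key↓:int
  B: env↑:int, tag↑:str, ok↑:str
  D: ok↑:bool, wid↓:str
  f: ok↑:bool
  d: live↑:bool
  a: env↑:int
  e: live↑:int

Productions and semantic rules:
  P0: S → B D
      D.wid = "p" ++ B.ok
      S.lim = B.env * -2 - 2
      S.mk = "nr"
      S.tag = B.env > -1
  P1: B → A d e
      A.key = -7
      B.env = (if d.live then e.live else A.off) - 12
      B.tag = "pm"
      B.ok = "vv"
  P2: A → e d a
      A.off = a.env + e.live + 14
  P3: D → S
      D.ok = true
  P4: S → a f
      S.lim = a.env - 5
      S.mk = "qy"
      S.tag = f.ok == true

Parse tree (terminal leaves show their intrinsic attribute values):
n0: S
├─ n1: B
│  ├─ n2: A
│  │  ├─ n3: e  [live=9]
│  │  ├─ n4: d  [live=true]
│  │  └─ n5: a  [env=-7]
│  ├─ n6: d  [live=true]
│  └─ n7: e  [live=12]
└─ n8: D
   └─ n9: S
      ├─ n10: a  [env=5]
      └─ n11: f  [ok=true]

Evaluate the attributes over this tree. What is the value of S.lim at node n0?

1. n2.key = -7  [-7]
2. n3.live = 9  [terminal]
3. n4.live = true  [terminal]
4. n5.env = -7  [terminal]
5. n2.off = 16  [a.env + e.live + 14]
6. n6.live = true  [terminal]
7. n7.live = 12  [terminal]
8. n1.env = 0  [(if d.live then e.live else A.off) - 12]
9. n1.tag = "pm"  ["pm"]
10. n1.ok = "vv"  ["vv"]
11. n8.wid = "pvv"  ["p" ++ B.ok]
12. n10.env = 5  [terminal]
13. n11.ok = true  [terminal]
14. n9.lim = 0  [a.env - 5]
15. n9.mk = "qy"  ["qy"]
16. n9.tag = true  [f.ok == true]
17. n8.ok = true  [true]
18. n0.lim = -2  [B.env * -2 - 2]
19. n0.mk = "nr"  ["nr"]
20. n0.tag = true  [B.env > -1]

-2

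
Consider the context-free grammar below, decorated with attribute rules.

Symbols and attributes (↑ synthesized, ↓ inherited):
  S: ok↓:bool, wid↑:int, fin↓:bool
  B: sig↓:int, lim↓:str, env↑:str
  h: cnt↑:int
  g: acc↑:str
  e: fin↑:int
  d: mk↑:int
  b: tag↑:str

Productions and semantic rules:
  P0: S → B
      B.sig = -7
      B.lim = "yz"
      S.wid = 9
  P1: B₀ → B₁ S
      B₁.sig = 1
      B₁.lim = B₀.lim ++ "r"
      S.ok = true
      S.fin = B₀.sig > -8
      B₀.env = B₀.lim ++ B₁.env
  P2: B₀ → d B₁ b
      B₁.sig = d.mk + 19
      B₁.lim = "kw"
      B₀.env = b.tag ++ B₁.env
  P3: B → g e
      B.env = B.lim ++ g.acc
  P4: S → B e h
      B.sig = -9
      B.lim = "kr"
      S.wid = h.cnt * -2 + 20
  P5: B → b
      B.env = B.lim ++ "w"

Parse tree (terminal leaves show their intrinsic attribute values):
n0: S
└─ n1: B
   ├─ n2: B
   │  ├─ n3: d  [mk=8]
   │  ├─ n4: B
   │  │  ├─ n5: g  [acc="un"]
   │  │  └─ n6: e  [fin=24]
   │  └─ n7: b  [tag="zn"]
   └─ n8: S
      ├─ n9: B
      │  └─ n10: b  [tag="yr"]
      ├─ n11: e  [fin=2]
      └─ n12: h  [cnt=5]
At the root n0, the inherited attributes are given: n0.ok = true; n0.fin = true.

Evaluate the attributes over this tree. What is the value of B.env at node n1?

1. n0.ok = true  [given at root]
2. n0.fin = true  [given at root]
3. n1.sig = -7  [-7]
4. n1.lim = "yz"  ["yz"]
5. n2.sig = 1  [1]
6. n2.lim = "yzr"  [B₀.lim ++ "r"]
7. n3.mk = 8  [terminal]
8. n4.sig = 27  [d.mk + 19]
9. n4.lim = "kw"  ["kw"]
10. n5.acc = "un"  [terminal]
11. n6.fin = 24  [terminal]
12. n4.env = "kwun"  [B.lim ++ g.acc]
13. n7.tag = "zn"  [terminal]
14. n2.env = "znkwun"  [b.tag ++ B₁.env]
15. n8.ok = true  [true]
16. n8.fin = true  [B₀.sig > -8]
17. n9.sig = -9  [-9]
18. n9.lim = "kr"  ["kr"]
19. n10.tag = "yr"  [terminal]
20. n9.env = "krw"  [B.lim ++ "w"]
21. n11.fin = 2  [terminal]
22. n12.cnt = 5  [terminal]
23. n8.wid = 10  [h.cnt * -2 + 20]
24. n1.env = "yzznkwun"  [B₀.lim ++ B₁.env]
25. n0.wid = 9  [9]

"yzznkwun"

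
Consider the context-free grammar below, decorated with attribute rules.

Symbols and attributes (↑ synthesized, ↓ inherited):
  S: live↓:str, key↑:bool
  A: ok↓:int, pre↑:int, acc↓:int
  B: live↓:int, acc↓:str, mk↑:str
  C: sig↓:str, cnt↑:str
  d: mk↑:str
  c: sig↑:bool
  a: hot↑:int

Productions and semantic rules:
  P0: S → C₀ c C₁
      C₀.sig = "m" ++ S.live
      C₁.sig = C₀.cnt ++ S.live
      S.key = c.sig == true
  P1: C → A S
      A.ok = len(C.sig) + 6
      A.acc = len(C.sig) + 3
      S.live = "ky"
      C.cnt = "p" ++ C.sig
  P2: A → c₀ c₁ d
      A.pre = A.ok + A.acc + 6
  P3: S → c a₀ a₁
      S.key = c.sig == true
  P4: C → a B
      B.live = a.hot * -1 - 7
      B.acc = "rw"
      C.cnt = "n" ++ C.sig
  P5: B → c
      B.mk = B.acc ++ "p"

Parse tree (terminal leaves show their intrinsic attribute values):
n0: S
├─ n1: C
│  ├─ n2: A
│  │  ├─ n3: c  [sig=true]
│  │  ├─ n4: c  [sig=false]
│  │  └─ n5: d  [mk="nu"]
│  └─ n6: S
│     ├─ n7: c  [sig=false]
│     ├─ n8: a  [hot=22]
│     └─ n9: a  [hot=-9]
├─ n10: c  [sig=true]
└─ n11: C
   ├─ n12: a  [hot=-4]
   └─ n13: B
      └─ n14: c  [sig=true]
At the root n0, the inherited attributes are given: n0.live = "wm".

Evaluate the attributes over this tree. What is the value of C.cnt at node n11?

"npmwmwm"

1. n0.live = "wm"  [given at root]
2. n1.sig = "mwm"  ["m" ++ S.live]
3. n2.ok = 9  [len(C.sig) + 6]
4. n2.acc = 6  [len(C.sig) + 3]
5. n3.sig = true  [terminal]
6. n4.sig = false  [terminal]
7. n5.mk = "nu"  [terminal]
8. n2.pre = 21  [A.ok + A.acc + 6]
9. n6.live = "ky"  ["ky"]
10. n7.sig = false  [terminal]
11. n8.hot = 22  [terminal]
12. n9.hot = -9  [terminal]
13. n6.key = false  [c.sig == true]
14. n1.cnt = "pmwm"  ["p" ++ C.sig]
15. n10.sig = true  [terminal]
16. n11.sig = "pmwmwm"  [C₀.cnt ++ S.live]
17. n12.hot = -4  [terminal]
18. n13.live = -3  [a.hot * -1 - 7]
19. n13.acc = "rw"  ["rw"]
20. n14.sig = true  [terminal]
21. n13.mk = "rwp"  [B.acc ++ "p"]
22. n11.cnt = "npmwmwm"  ["n" ++ C.sig]
23. n0.key = true  [c.sig == true]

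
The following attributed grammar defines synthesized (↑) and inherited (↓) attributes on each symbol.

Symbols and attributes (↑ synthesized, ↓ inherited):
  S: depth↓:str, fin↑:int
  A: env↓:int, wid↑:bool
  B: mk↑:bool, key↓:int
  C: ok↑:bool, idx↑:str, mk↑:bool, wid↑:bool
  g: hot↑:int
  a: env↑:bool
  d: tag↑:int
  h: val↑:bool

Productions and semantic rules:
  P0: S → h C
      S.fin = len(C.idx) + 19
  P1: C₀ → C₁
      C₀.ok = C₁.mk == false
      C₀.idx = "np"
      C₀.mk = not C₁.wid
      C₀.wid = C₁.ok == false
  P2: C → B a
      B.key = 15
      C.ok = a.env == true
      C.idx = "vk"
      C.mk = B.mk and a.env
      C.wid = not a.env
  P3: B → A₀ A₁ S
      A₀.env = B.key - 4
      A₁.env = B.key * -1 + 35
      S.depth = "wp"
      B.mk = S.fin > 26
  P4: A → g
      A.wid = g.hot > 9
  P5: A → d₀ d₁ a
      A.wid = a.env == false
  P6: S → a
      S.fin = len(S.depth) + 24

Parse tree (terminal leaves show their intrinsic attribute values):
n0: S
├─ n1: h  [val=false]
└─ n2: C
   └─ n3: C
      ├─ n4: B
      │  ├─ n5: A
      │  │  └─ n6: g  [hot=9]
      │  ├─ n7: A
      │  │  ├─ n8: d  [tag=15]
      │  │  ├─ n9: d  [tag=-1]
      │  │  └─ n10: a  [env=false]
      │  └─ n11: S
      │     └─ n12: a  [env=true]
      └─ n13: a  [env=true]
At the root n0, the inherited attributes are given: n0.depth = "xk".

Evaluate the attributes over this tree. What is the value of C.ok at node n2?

true

1. n0.depth = "xk"  [given at root]
2. n1.val = false  [terminal]
3. n4.key = 15  [15]
4. n5.env = 11  [B.key - 4]
5. n6.hot = 9  [terminal]
6. n5.wid = false  [g.hot > 9]
7. n7.env = 20  [B.key * -1 + 35]
8. n8.tag = 15  [terminal]
9. n9.tag = -1  [terminal]
10. n10.env = false  [terminal]
11. n7.wid = true  [a.env == false]
12. n11.depth = "wp"  ["wp"]
13. n12.env = true  [terminal]
14. n11.fin = 26  [len(S.depth) + 24]
15. n4.mk = false  [S.fin > 26]
16. n13.env = true  [terminal]
17. n3.ok = true  [a.env == true]
18. n3.idx = "vk"  ["vk"]
19. n3.mk = false  [B.mk and a.env]
20. n3.wid = false  [not a.env]
21. n2.ok = true  [C₁.mk == false]
22. n2.idx = "np"  ["np"]
23. n2.mk = true  [not C₁.wid]
24. n2.wid = false  [C₁.ok == false]
25. n0.fin = 21  [len(C.idx) + 19]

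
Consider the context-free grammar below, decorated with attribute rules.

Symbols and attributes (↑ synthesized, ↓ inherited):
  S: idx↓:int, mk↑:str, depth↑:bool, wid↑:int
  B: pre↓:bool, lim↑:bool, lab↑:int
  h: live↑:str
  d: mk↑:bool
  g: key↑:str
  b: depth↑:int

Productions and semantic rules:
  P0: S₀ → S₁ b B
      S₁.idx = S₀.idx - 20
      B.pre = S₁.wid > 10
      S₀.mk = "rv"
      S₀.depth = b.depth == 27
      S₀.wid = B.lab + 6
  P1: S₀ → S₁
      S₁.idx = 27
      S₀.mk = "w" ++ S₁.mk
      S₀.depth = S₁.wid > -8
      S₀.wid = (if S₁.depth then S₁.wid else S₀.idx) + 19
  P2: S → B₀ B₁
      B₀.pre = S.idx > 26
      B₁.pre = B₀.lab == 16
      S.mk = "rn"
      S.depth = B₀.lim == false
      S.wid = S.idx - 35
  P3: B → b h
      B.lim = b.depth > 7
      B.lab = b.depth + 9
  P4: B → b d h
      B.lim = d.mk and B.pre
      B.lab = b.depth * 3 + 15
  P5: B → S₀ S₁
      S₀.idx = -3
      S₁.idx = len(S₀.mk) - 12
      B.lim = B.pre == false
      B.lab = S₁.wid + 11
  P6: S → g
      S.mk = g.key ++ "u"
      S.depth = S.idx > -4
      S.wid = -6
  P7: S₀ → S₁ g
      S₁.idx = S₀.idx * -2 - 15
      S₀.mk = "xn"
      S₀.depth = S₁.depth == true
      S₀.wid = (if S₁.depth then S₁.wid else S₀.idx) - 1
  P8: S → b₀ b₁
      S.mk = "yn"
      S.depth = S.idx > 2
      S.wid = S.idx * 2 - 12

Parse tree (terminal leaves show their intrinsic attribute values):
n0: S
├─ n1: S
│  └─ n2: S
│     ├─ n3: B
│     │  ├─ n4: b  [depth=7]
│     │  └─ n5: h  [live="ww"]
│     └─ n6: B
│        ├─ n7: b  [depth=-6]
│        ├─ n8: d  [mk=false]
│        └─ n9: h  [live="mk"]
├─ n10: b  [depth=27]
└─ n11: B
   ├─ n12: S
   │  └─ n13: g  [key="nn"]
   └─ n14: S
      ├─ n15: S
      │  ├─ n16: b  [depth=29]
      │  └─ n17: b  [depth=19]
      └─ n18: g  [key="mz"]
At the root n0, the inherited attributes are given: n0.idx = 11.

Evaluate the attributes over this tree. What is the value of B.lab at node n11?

1. n0.idx = 11  [given at root]
2. n1.idx = -9  [S₀.idx - 20]
3. n2.idx = 27  [27]
4. n3.pre = true  [S.idx > 26]
5. n4.depth = 7  [terminal]
6. n5.live = "ww"  [terminal]
7. n3.lim = false  [b.depth > 7]
8. n3.lab = 16  [b.depth + 9]
9. n6.pre = true  [B₀.lab == 16]
10. n7.depth = -6  [terminal]
11. n8.mk = false  [terminal]
12. n9.live = "mk"  [terminal]
13. n6.lim = false  [d.mk and B.pre]
14. n6.lab = -3  [b.depth * 3 + 15]
15. n2.mk = "rn"  ["rn"]
16. n2.depth = true  [B₀.lim == false]
17. n2.wid = -8  [S.idx - 35]
18. n1.mk = "wrn"  ["w" ++ S₁.mk]
19. n1.depth = false  [S₁.wid > -8]
20. n1.wid = 11  [(if S₁.depth then S₁.wid else S₀.idx) + 19]
21. n10.depth = 27  [terminal]
22. n11.pre = true  [S₁.wid > 10]
23. n12.idx = -3  [-3]
24. n13.key = "nn"  [terminal]
25. n12.mk = "nnu"  [g.key ++ "u"]
26. n12.depth = true  [S.idx > -4]
27. n12.wid = -6  [-6]
28. n14.idx = -9  [len(S₀.mk) - 12]
29. n15.idx = 3  [S₀.idx * -2 - 15]
30. n16.depth = 29  [terminal]
31. n17.depth = 19  [terminal]
32. n15.mk = "yn"  ["yn"]
33. n15.depth = true  [S.idx > 2]
34. n15.wid = -6  [S.idx * 2 - 12]
35. n18.key = "mz"  [terminal]
36. n14.mk = "xn"  ["xn"]
37. n14.depth = true  [S₁.depth == true]
38. n14.wid = -7  [(if S₁.depth then S₁.wid else S₀.idx) - 1]
39. n11.lim = false  [B.pre == false]
40. n11.lab = 4  [S₁.wid + 11]
41. n0.mk = "rv"  ["rv"]
42. n0.depth = true  [b.depth == 27]
43. n0.wid = 10  [B.lab + 6]

4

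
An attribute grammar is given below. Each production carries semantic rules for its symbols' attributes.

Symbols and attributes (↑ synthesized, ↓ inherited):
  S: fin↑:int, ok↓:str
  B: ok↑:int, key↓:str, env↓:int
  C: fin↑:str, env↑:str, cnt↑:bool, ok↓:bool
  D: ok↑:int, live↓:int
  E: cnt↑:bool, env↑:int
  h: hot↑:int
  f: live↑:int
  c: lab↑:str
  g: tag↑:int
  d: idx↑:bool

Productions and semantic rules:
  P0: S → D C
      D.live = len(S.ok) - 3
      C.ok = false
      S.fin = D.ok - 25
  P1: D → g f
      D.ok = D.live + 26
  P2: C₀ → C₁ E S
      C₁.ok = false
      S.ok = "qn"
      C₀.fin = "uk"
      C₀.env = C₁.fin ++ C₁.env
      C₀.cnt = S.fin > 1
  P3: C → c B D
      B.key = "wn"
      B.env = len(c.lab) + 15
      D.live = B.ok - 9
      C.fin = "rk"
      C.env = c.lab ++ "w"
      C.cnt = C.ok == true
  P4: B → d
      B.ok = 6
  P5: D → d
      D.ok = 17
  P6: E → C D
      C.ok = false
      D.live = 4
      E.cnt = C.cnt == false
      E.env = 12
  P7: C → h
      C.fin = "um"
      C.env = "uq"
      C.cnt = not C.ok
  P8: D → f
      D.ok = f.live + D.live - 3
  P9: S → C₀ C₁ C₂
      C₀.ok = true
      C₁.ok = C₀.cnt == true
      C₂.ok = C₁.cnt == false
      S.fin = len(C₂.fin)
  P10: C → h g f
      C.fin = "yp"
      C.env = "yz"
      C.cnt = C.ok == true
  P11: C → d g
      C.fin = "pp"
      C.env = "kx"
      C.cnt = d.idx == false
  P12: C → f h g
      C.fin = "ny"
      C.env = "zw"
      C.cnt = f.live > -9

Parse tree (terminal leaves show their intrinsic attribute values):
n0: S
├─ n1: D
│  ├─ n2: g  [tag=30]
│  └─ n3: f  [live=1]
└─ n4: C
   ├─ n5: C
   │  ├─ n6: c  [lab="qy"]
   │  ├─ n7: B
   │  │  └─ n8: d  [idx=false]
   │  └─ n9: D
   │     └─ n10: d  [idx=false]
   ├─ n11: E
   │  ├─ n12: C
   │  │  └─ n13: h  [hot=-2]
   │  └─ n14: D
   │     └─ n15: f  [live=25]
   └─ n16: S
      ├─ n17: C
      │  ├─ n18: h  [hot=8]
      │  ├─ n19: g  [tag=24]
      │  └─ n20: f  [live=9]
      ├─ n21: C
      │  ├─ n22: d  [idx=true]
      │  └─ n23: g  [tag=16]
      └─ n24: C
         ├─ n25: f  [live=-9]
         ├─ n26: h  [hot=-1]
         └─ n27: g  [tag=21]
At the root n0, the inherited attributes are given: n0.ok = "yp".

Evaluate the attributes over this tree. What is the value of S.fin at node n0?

1. n0.ok = "yp"  [given at root]
2. n1.live = -1  [len(S.ok) - 3]
3. n2.tag = 30  [terminal]
4. n3.live = 1  [terminal]
5. n1.ok = 25  [D.live + 26]
6. n4.ok = false  [false]
7. n5.ok = false  [false]
8. n6.lab = "qy"  [terminal]
9. n7.key = "wn"  ["wn"]
10. n7.env = 17  [len(c.lab) + 15]
11. n8.idx = false  [terminal]
12. n7.ok = 6  [6]
13. n9.live = -3  [B.ok - 9]
14. n10.idx = false  [terminal]
15. n9.ok = 17  [17]
16. n5.fin = "rk"  ["rk"]
17. n5.env = "qyw"  [c.lab ++ "w"]
18. n5.cnt = false  [C.ok == true]
19. n12.ok = false  [false]
20. n13.hot = -2  [terminal]
21. n12.fin = "um"  ["um"]
22. n12.env = "uq"  ["uq"]
23. n12.cnt = true  [not C.ok]
24. n14.live = 4  [4]
25. n15.live = 25  [terminal]
26. n14.ok = 26  [f.live + D.live - 3]
27. n11.cnt = false  [C.cnt == false]
28. n11.env = 12  [12]
29. n16.ok = "qn"  ["qn"]
30. n17.ok = true  [true]
31. n18.hot = 8  [terminal]
32. n19.tag = 24  [terminal]
33. n20.live = 9  [terminal]
34. n17.fin = "yp"  ["yp"]
35. n17.env = "yz"  ["yz"]
36. n17.cnt = true  [C.ok == true]
37. n21.ok = true  [C₀.cnt == true]
38. n22.idx = true  [terminal]
39. n23.tag = 16  [terminal]
40. n21.fin = "pp"  ["pp"]
41. n21.env = "kx"  ["kx"]
42. n21.cnt = false  [d.idx == false]
43. n24.ok = true  [C₁.cnt == false]
44. n25.live = -9  [terminal]
45. n26.hot = -1  [terminal]
46. n27.tag = 21  [terminal]
47. n24.fin = "ny"  ["ny"]
48. n24.env = "zw"  ["zw"]
49. n24.cnt = false  [f.live > -9]
50. n16.fin = 2  [len(C₂.fin)]
51. n4.fin = "uk"  ["uk"]
52. n4.env = "rkqyw"  [C₁.fin ++ C₁.env]
53. n4.cnt = true  [S.fin > 1]
54. n0.fin = 0  [D.ok - 25]

0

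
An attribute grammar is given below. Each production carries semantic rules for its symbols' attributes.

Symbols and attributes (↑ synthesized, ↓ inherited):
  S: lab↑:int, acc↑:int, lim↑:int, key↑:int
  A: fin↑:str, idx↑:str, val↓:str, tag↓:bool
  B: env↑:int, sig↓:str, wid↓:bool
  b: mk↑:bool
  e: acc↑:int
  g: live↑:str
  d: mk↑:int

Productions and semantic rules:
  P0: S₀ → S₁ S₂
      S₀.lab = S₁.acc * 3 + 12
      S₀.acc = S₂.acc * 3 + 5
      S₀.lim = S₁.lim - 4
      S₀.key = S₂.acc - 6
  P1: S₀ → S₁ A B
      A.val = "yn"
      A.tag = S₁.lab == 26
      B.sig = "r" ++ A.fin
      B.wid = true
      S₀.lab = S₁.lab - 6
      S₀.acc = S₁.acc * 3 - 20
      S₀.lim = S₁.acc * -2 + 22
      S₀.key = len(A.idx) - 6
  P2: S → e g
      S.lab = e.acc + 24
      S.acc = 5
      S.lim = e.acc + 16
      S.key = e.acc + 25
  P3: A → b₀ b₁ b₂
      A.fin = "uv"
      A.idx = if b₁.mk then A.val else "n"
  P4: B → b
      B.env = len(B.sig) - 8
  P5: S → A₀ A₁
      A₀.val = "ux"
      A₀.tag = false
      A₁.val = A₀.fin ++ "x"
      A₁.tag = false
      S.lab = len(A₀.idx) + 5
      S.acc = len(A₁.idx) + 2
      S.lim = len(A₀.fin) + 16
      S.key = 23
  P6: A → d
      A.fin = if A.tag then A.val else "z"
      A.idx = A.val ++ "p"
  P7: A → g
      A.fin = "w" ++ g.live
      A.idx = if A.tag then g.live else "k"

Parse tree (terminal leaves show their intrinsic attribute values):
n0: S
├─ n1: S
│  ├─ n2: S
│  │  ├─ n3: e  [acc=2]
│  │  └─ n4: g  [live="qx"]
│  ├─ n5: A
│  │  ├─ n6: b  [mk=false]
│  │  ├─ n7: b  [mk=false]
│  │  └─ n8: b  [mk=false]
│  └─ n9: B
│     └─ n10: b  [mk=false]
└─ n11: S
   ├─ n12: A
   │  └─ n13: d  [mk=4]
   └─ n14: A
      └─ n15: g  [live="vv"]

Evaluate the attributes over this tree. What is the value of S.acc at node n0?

14

1. n3.acc = 2  [terminal]
2. n4.live = "qx"  [terminal]
3. n2.lab = 26  [e.acc + 24]
4. n2.acc = 5  [5]
5. n2.lim = 18  [e.acc + 16]
6. n2.key = 27  [e.acc + 25]
7. n5.val = "yn"  ["yn"]
8. n5.tag = true  [S₁.lab == 26]
9. n6.mk = false  [terminal]
10. n7.mk = false  [terminal]
11. n8.mk = false  [terminal]
12. n5.fin = "uv"  ["uv"]
13. n5.idx = "n"  [if b₁.mk then A.val else "n"]
14. n9.sig = "ruv"  ["r" ++ A.fin]
15. n9.wid = true  [true]
16. n10.mk = false  [terminal]
17. n9.env = -5  [len(B.sig) - 8]
18. n1.lab = 20  [S₁.lab - 6]
19. n1.acc = -5  [S₁.acc * 3 - 20]
20. n1.lim = 12  [S₁.acc * -2 + 22]
21. n1.key = -5  [len(A.idx) - 6]
22. n12.val = "ux"  ["ux"]
23. n12.tag = false  [false]
24. n13.mk = 4  [terminal]
25. n12.fin = "z"  [if A.tag then A.val else "z"]
26. n12.idx = "uxp"  [A.val ++ "p"]
27. n14.val = "zx"  [A₀.fin ++ "x"]
28. n14.tag = false  [false]
29. n15.live = "vv"  [terminal]
30. n14.fin = "wvv"  ["w" ++ g.live]
31. n14.idx = "k"  [if A.tag then g.live else "k"]
32. n11.lab = 8  [len(A₀.idx) + 5]
33. n11.acc = 3  [len(A₁.idx) + 2]
34. n11.lim = 17  [len(A₀.fin) + 16]
35. n11.key = 23  [23]
36. n0.lab = -3  [S₁.acc * 3 + 12]
37. n0.acc = 14  [S₂.acc * 3 + 5]
38. n0.lim = 8  [S₁.lim - 4]
39. n0.key = -3  [S₂.acc - 6]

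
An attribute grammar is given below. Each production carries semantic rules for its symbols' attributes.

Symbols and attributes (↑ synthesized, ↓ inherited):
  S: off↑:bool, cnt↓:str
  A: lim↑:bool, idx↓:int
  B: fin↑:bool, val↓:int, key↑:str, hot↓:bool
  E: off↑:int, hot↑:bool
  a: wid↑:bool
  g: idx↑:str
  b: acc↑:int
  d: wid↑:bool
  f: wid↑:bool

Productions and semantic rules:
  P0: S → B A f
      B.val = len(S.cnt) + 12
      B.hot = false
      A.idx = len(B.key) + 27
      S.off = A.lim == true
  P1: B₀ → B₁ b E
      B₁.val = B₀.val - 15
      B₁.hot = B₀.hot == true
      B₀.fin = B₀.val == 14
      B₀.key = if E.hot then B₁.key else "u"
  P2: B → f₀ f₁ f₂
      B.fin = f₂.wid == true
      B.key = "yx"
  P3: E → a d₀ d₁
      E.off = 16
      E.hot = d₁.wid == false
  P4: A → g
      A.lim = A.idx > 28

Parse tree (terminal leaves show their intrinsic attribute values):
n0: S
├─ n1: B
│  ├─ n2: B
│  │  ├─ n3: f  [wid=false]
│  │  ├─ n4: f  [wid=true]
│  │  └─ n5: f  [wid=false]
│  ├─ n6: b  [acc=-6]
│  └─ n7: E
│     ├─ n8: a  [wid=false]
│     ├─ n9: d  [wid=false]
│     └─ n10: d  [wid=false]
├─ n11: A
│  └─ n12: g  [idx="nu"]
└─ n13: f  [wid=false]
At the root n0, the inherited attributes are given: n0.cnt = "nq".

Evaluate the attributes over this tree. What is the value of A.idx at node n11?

29

1. n0.cnt = "nq"  [given at root]
2. n1.val = 14  [len(S.cnt) + 12]
3. n1.hot = false  [false]
4. n2.val = -1  [B₀.val - 15]
5. n2.hot = false  [B₀.hot == true]
6. n3.wid = false  [terminal]
7. n4.wid = true  [terminal]
8. n5.wid = false  [terminal]
9. n2.fin = false  [f₂.wid == true]
10. n2.key = "yx"  ["yx"]
11. n6.acc = -6  [terminal]
12. n8.wid = false  [terminal]
13. n9.wid = false  [terminal]
14. n10.wid = false  [terminal]
15. n7.off = 16  [16]
16. n7.hot = true  [d₁.wid == false]
17. n1.fin = true  [B₀.val == 14]
18. n1.key = "yx"  [if E.hot then B₁.key else "u"]
19. n11.idx = 29  [len(B.key) + 27]
20. n12.idx = "nu"  [terminal]
21. n11.lim = true  [A.idx > 28]
22. n13.wid = false  [terminal]
23. n0.off = true  [A.lim == true]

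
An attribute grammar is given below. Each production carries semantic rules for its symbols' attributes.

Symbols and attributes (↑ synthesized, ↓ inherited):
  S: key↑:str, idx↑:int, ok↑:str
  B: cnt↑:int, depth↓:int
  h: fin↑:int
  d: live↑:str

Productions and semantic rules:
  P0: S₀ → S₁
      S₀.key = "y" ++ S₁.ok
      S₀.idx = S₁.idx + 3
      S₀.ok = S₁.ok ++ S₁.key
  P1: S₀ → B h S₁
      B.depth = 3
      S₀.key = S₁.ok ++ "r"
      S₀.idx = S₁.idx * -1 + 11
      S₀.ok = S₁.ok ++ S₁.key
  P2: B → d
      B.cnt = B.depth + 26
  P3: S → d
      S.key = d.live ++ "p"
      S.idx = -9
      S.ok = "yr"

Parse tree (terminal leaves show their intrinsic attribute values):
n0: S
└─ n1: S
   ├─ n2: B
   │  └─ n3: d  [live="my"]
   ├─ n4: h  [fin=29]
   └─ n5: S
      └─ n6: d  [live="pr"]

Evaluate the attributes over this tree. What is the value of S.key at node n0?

1. n2.depth = 3  [3]
2. n3.live = "my"  [terminal]
3. n2.cnt = 29  [B.depth + 26]
4. n4.fin = 29  [terminal]
5. n6.live = "pr"  [terminal]
6. n5.key = "prp"  [d.live ++ "p"]
7. n5.idx = -9  [-9]
8. n5.ok = "yr"  ["yr"]
9. n1.key = "yrr"  [S₁.ok ++ "r"]
10. n1.idx = 20  [S₁.idx * -1 + 11]
11. n1.ok = "yrprp"  [S₁.ok ++ S₁.key]
12. n0.key = "yyrprp"  ["y" ++ S₁.ok]
13. n0.idx = 23  [S₁.idx + 3]
14. n0.ok = "yrprpyrr"  [S₁.ok ++ S₁.key]

"yyrprp"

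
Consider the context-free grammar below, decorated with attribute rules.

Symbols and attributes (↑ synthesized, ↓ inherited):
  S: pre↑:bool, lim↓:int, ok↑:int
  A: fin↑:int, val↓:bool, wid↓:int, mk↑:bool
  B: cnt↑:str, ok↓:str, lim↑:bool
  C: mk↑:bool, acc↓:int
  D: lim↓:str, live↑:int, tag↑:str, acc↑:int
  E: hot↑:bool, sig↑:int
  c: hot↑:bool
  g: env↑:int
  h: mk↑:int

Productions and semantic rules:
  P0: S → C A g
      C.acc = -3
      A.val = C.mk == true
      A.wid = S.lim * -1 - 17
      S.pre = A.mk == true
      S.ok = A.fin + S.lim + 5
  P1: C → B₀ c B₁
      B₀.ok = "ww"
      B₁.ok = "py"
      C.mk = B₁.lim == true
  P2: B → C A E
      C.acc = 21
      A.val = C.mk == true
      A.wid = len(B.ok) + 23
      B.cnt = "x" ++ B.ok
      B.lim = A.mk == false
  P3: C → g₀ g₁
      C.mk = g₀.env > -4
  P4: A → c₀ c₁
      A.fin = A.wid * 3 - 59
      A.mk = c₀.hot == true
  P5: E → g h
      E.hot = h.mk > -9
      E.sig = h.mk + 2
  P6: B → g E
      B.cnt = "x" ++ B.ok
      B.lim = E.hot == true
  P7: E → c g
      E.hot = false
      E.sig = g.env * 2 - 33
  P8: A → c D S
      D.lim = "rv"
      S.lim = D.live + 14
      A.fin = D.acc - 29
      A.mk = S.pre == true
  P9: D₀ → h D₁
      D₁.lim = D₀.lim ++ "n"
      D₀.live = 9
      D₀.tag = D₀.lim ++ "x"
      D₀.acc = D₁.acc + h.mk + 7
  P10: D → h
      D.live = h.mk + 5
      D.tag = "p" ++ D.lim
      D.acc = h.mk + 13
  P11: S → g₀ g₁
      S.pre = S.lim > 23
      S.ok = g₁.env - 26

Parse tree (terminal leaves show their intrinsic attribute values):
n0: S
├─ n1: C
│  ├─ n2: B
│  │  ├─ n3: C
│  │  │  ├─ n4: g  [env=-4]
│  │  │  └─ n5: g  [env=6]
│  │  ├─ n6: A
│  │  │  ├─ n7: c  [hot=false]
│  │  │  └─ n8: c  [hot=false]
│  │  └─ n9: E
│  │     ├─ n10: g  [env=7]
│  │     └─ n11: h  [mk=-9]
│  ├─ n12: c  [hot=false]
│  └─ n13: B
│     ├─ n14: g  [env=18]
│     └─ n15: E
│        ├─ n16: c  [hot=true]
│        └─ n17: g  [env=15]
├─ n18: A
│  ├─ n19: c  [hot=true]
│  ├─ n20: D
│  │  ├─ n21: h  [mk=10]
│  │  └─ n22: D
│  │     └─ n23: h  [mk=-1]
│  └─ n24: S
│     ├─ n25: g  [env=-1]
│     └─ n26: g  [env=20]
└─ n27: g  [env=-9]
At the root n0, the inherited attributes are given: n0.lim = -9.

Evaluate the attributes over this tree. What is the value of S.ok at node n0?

1. n0.lim = -9  [given at root]
2. n1.acc = -3  [-3]
3. n2.ok = "ww"  ["ww"]
4. n3.acc = 21  [21]
5. n4.env = -4  [terminal]
6. n5.env = 6  [terminal]
7. n3.mk = false  [g₀.env > -4]
8. n6.val = false  [C.mk == true]
9. n6.wid = 25  [len(B.ok) + 23]
10. n7.hot = false  [terminal]
11. n8.hot = false  [terminal]
12. n6.fin = 16  [A.wid * 3 - 59]
13. n6.mk = false  [c₀.hot == true]
14. n10.env = 7  [terminal]
15. n11.mk = -9  [terminal]
16. n9.hot = false  [h.mk > -9]
17. n9.sig = -7  [h.mk + 2]
18. n2.cnt = "xww"  ["x" ++ B.ok]
19. n2.lim = true  [A.mk == false]
20. n12.hot = false  [terminal]
21. n13.ok = "py"  ["py"]
22. n14.env = 18  [terminal]
23. n16.hot = true  [terminal]
24. n17.env = 15  [terminal]
25. n15.hot = false  [false]
26. n15.sig = -3  [g.env * 2 - 33]
27. n13.cnt = "xpy"  ["x" ++ B.ok]
28. n13.lim = false  [E.hot == true]
29. n1.mk = false  [B₁.lim == true]
30. n18.val = false  [C.mk == true]
31. n18.wid = -8  [S.lim * -1 - 17]
32. n19.hot = true  [terminal]
33. n20.lim = "rv"  ["rv"]
34. n21.mk = 10  [terminal]
35. n22.lim = "rvn"  [D₀.lim ++ "n"]
36. n23.mk = -1  [terminal]
37. n22.live = 4  [h.mk + 5]
38. n22.tag = "prvn"  ["p" ++ D.lim]
39. n22.acc = 12  [h.mk + 13]
40. n20.live = 9  [9]
41. n20.tag = "rvx"  [D₀.lim ++ "x"]
42. n20.acc = 29  [D₁.acc + h.mk + 7]
43. n24.lim = 23  [D.live + 14]
44. n25.env = -1  [terminal]
45. n26.env = 20  [terminal]
46. n24.pre = false  [S.lim > 23]
47. n24.ok = -6  [g₁.env - 26]
48. n18.fin = 0  [D.acc - 29]
49. n18.mk = false  [S.pre == true]
50. n27.env = -9  [terminal]
51. n0.pre = false  [A.mk == true]
52. n0.ok = -4  [A.fin + S.lim + 5]

-4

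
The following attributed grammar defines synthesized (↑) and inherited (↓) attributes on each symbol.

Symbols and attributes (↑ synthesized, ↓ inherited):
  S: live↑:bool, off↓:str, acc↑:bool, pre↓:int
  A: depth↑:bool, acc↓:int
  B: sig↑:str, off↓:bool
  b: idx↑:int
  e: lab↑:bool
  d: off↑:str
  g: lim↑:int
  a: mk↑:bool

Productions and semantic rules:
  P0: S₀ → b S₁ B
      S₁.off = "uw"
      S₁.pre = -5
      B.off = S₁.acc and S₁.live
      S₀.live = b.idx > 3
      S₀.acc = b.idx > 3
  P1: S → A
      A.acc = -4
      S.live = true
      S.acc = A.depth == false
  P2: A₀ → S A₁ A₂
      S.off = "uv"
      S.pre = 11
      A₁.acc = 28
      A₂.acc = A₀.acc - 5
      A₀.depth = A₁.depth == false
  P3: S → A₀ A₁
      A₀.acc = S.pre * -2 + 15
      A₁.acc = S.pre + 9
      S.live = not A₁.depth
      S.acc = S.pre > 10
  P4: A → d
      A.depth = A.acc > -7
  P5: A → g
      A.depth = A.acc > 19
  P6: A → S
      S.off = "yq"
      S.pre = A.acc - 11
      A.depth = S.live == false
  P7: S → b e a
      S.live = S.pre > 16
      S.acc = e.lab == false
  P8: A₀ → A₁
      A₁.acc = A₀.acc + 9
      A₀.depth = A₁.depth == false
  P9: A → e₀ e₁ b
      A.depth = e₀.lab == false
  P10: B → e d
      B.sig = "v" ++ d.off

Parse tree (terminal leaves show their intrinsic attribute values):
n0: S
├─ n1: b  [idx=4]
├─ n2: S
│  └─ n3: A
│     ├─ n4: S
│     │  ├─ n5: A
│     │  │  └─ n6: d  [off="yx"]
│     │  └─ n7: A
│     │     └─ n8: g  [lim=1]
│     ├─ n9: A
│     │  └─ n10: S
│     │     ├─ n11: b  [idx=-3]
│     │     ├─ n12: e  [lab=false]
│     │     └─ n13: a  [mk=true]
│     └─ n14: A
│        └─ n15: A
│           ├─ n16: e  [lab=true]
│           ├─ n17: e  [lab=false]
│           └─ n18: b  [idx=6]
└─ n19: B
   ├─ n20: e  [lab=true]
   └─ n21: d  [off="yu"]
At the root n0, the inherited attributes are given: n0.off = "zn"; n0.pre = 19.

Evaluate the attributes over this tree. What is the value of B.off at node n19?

false

1. n0.off = "zn"  [given at root]
2. n0.pre = 19  [given at root]
3. n1.idx = 4  [terminal]
4. n2.off = "uw"  ["uw"]
5. n2.pre = -5  [-5]
6. n3.acc = -4  [-4]
7. n4.off = "uv"  ["uv"]
8. n4.pre = 11  [11]
9. n5.acc = -7  [S.pre * -2 + 15]
10. n6.off = "yx"  [terminal]
11. n5.depth = false  [A.acc > -7]
12. n7.acc = 20  [S.pre + 9]
13. n8.lim = 1  [terminal]
14. n7.depth = true  [A.acc > 19]
15. n4.live = false  [not A₁.depth]
16. n4.acc = true  [S.pre > 10]
17. n9.acc = 28  [28]
18. n10.off = "yq"  ["yq"]
19. n10.pre = 17  [A.acc - 11]
20. n11.idx = -3  [terminal]
21. n12.lab = false  [terminal]
22. n13.mk = true  [terminal]
23. n10.live = true  [S.pre > 16]
24. n10.acc = true  [e.lab == false]
25. n9.depth = false  [S.live == false]
26. n14.acc = -9  [A₀.acc - 5]
27. n15.acc = 0  [A₀.acc + 9]
28. n16.lab = true  [terminal]
29. n17.lab = false  [terminal]
30. n18.idx = 6  [terminal]
31. n15.depth = false  [e₀.lab == false]
32. n14.depth = true  [A₁.depth == false]
33. n3.depth = true  [A₁.depth == false]
34. n2.live = true  [true]
35. n2.acc = false  [A.depth == false]
36. n19.off = false  [S₁.acc and S₁.live]
37. n20.lab = true  [terminal]
38. n21.off = "yu"  [terminal]
39. n19.sig = "vyu"  ["v" ++ d.off]
40. n0.live = true  [b.idx > 3]
41. n0.acc = true  [b.idx > 3]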